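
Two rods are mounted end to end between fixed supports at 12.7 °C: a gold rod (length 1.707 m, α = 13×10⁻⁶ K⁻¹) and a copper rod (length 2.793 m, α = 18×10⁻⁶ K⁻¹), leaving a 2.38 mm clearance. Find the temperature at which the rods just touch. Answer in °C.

α₁L₁ = 2.2191×10⁻⁵ m/K, α₂L₂ = 5.0274×10⁻⁵ m/K → total 7.2465×10⁻⁵ m/K
ΔT = g/(α₁L₁+α₂L₂) = 2.38×10⁻³ / 7.2465×10⁻⁵ = 32.843 K
T = 12.7 + 32.843 = 45.543 °C

T = 45.5 °C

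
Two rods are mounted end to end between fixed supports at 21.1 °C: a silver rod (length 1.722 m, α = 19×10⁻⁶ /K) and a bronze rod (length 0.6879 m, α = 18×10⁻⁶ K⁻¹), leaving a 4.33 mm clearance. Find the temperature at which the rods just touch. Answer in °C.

T = 117 °C

Gap closes when ΔL₁ + ΔL₂ = 4.33 mm = 4.33×10⁻³ m
(α₁L₁ + α₂L₂)ΔT = g
α₁L₁ + α₂L₂ = 19×10⁻⁶×1.722 + 18×10⁻⁶×0.6879 = 4.51002×10⁻⁵ m/K
ΔT = 4.33×10⁻³ / 4.51002×10⁻⁵ = 96.01 K
T = 21.1 + 96.01 = 117.11 °C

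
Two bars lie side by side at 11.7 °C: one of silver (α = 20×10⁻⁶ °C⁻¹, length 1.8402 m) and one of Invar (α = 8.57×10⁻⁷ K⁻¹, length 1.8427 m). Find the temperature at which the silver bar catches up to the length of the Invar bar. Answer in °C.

T = 82.67 °C

Equal length when α₁L₁ΔT − α₂L₂ΔT = L₂ − L₁ = 2.50×10⁻³ m
α₁L₁ = 3.6804×10⁻⁵, α₂L₂ = 1.5791939×10⁻⁶ → Δ(αL) = 3.52248061×10⁻⁵ m/K
ΔT = 2.50×10⁻³ / 3.52248061×10⁻⁵ = 70.9727 K, so T = 11.7 + 70.9727 = 82.6727 °C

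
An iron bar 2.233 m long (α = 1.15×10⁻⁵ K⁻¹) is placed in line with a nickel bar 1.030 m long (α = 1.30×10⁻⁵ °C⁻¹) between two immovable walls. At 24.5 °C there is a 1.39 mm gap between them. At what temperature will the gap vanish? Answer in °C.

T = 60.1 °C

α₁L₁ = 2.56795×10⁻⁵ m/K, α₂L₂ = 1.339×10⁻⁵ m/K → total 3.90695×10⁻⁵ m/K
ΔT = g/(α₁L₁+α₂L₂) = 1.39×10⁻³ / 3.90695×10⁻⁵ = 35.578 K
T = 24.5 + 35.578 = 60.078 °C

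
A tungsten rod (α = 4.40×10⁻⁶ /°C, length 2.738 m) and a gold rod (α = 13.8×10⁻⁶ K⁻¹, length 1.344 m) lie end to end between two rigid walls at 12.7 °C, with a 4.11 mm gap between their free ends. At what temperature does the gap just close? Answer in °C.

Gap closes when ΔL₁ + ΔL₂ = 4.11 mm = 4.11×10⁻³ m
(α₁L₁ + α₂L₂)ΔT = g
α₁L₁ + α₂L₂ = 4.40×10⁻⁶×2.738 + 13.8×10⁻⁶×1.344 = 3.05944×10⁻⁵ m/K
ΔT = 4.11×10⁻³ / 3.05944×10⁻⁵ = 134.34 K
T = 12.7 + 134.34 = 147.04 °C

T = 147 °C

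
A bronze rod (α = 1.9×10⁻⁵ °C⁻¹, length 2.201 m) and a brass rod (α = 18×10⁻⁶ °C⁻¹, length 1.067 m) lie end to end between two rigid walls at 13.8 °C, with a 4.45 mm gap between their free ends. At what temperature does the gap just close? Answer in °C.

T = 86.7 °C

α₁L₁ = 4.1819×10⁻⁵ m/K, α₂L₂ = 1.9206×10⁻⁵ m/K → total 6.1025×10⁻⁵ m/K
ΔT = g/(α₁L₁+α₂L₂) = 4.45×10⁻³ / 6.1025×10⁻⁵ = 72.921 K
T = 13.8 + 72.921 = 86.721 °C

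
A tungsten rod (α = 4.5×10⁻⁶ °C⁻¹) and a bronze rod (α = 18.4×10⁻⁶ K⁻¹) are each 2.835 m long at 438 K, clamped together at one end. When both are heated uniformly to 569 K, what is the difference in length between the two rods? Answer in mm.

ΔT = 131 K
tungsten: ΔL = 4.5×10⁻⁶ × 2.835 m × 131 = 1.6712×10⁻³ m = 1.6712 mm
bronze: ΔL = 18.4×10⁻⁶ × 2.835 m × 131 = 6.8335×10⁻³ m = 6.8335 mm
difference = 6.8335 − 1.6712 = 5.1623 mm

5.16 mm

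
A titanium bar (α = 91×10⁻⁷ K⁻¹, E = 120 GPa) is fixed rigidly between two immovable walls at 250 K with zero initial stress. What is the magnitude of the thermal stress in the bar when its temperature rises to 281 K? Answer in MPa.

σ = 33.9 MPa

Fully constrained: the free strain ε = αΔT is blocked, so σ = Eε = EαΔT.
|ΔT| = 31 K
σ = 120×10⁹ × 91×10⁻⁷ × 31 = 3.39×10⁷ Pa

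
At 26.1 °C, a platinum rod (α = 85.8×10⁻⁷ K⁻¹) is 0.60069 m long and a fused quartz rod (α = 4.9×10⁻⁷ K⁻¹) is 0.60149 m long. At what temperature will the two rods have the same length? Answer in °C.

Equal length when α₁L₁ΔT − α₂L₂ΔT = L₂ − L₁ = 8.00×10⁻⁴ m
α₁L₁ = 5.1539202×10⁻⁶, α₂L₂ = 2.947301×10⁻⁷ → Δ(αL) = 4.8591901×10⁻⁶ m/K
ΔT = 8.00×10⁻⁴ / 4.8591901×10⁻⁶ = 164.636 K, so T = 26.1 + 164.636 = 190.736 °C

T = 190.7 °C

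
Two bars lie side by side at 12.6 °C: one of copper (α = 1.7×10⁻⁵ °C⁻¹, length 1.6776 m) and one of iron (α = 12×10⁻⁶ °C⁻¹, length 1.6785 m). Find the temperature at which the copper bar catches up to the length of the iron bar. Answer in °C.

L₁(1 + α₁ΔT) = L₂(1 + α₂ΔT) ⇒ ΔT = (L₂ − L₁)/(α₁L₁ − α₂L₂)
L₂ − L₁ = 1.6785 − 1.6776 = 9.00×10⁻⁴ m
α₁L₁ − α₂L₂ = 1.7×10⁻⁵×1.6776 − 12×10⁻⁶×1.6785 = 8.3772×10⁻⁶ m/K
ΔT = 9.00×10⁻⁴ / 8.3772×10⁻⁶ = 107.434 K
T = 12.6 + 107.434 = 120.034 °C

T = 120.0 °C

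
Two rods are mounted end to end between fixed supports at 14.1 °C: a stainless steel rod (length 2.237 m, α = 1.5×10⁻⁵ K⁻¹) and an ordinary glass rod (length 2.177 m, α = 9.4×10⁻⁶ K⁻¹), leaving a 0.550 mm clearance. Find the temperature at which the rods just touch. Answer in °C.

T = 24.3 °C

α₁L₁ = 3.3555×10⁻⁵ m/K, α₂L₂ = 2.04638×10⁻⁵ m/K → total 5.40188×10⁻⁵ m/K
ΔT = g/(α₁L₁+α₂L₂) = 5.50×10⁻⁴ / 5.40188×10⁻⁵ = 10.182 K
T = 14.1 + 10.182 = 24.282 °C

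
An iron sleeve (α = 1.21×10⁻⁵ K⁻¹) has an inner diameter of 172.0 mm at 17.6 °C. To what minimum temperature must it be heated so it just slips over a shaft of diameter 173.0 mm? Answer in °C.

T = 498 °C

Required Δd = 173.0 − 172.0 = 1.0 mm
Δd = αd₀ΔT ⇒ ΔT = Δd/(αd₀) = 1.0 / (1.21×10⁻⁵ × 172.0) = 480.49 K
T_min = 17.6 + 480.49 = 498.09 °C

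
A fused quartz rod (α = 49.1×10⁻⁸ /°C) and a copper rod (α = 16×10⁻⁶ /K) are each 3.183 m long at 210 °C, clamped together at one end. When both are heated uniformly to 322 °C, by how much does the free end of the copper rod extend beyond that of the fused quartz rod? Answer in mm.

ΔT = 112 K
fused quartz: ΔL = 49.1×10⁻⁸ × 3.183 m × 112 = 1.7504×10⁻⁴ m = 0.17504 mm
copper: ΔL = 16×10⁻⁶ × 3.183 m × 112 = 5.7039×10⁻³ m = 5.7039 mm
difference = 5.7039 − 0.17504 = 5.52886 mm

5.53 mm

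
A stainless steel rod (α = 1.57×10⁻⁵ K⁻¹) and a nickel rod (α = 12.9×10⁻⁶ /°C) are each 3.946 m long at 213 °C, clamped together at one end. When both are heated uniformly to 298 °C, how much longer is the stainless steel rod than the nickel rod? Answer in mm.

0.939 mm

ΔT = 85 K
stainless steel: ΔL = 1.57×10⁻⁵ × 3.946 m × 85 = 5.2659×10⁻³ m = 5.2659 mm
nickel: ΔL = 12.9×10⁻⁶ × 3.946 m × 85 = 4.3268×10⁻³ m = 4.3268 mm
difference = 5.2659 − 4.3268 = 0.9391 mm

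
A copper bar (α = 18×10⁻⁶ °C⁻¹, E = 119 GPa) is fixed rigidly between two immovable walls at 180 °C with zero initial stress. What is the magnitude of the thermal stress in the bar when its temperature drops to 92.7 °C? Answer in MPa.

σ = 187 MPa

Fully constrained: the free strain ε = αΔT is blocked, so σ = Eε = EαΔT.
|ΔT| = 87.3 K
σ = 119×10⁹ × 18×10⁻⁶ × 87.3 = 1.87×10⁸ Pa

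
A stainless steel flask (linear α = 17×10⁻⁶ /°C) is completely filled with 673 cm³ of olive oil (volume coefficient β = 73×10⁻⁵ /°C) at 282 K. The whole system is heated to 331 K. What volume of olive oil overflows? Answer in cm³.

The flask also expands: β_container ≈ 3α = 5.1×10⁻⁵ /K
Net overflow = V₀(β_liq − 3α_cont)ΔT
β − 3α = 7.30×10⁻⁴ − 5.1×10⁻⁵ = 6.79×10⁻⁴ /K; ΔT = 49 K
ΔV = 673 × 6.79×10⁻⁴ × 49 = 22.4 cm³

22.4 cm³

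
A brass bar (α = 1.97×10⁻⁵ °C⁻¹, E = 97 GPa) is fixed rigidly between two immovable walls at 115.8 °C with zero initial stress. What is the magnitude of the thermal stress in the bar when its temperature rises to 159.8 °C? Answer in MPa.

Fully constrained: the free strain ε = αΔT is blocked, so σ = Eε = EαΔT.
|ΔT| = 44.0 K
σ = 97.0×10⁹ × 1.97×10⁻⁵ × 44.0 = 8.41×10⁷ Pa

σ = 84.1 MPa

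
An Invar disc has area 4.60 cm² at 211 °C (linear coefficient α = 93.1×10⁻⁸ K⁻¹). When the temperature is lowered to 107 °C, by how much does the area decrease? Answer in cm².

Area coefficient ≈ 2α; |ΔT| = 104 K
ΔA = 2αA₀ΔT = 2(93.1×10⁻⁸)(4.60)(104) = 8.91×10⁻⁴ cm²

ΔA = 0.000891 cm²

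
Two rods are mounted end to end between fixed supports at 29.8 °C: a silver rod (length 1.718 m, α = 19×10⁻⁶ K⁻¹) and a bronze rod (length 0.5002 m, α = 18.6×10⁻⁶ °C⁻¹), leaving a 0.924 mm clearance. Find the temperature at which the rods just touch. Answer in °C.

T = 51.8 °C

α₁L₁ = 3.2642×10⁻⁵ m/K, α₂L₂ = 9.30372×10⁻⁶ m/K → total 4.194572×10⁻⁵ m/K
ΔT = g/(α₁L₁+α₂L₂) = 9.24×10⁻⁴ / 4.194572×10⁻⁵ = 22.028 K
T = 29.8 + 22.028 = 51.828 °C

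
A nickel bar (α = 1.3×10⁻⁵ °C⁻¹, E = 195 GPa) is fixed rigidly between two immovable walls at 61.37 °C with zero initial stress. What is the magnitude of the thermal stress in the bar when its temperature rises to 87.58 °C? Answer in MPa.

σ = 66.4 MPa

Fully constrained: the free strain ε = αΔT is blocked, so σ = Eε = EαΔT.
|ΔT| = 26.21 K
σ = 195×10⁹ × 1.3×10⁻⁵ × 26.21 = 6.64×10⁷ Pa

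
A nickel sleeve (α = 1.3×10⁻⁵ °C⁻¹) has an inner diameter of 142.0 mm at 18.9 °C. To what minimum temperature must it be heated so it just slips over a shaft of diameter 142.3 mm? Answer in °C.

T = 181 °C

Required Δd = 142.3 − 142.0 = 0.3 mm
Δd = αd₀ΔT ⇒ ΔT = Δd/(αd₀) = 0.3 / (1.3×10⁻⁵ × 142.0) = 162.51 K
T_min = 18.9 + 162.51 = 181.41 °C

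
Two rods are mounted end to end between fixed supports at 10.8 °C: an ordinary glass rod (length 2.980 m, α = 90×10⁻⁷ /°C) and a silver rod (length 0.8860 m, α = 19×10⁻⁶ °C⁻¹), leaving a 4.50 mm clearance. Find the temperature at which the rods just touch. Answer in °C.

α₁L₁ = 2.682×10⁻⁵ m/K, α₂L₂ = 1.6834×10⁻⁵ m/K → total 4.3654×10⁻⁵ m/K
ΔT = g/(α₁L₁+α₂L₂) = 4.50×10⁻³ / 4.3654×10⁻⁵ = 103.08 K
T = 10.8 + 103.08 = 113.88 °C

T = 114 °C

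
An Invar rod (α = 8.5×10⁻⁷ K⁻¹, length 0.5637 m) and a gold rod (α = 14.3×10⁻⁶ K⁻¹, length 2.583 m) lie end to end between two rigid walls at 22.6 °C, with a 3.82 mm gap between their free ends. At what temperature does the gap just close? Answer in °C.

Gap closes when ΔL₁ + ΔL₂ = 3.82 mm = 3.82×10⁻³ m
(α₁L₁ + α₂L₂)ΔT = g
α₁L₁ + α₂L₂ = 8.5×10⁻⁷×0.5637 + 14.3×10⁻⁶×2.583 = 3.7416045×10⁻⁵ m/K
ΔT = 3.82×10⁻³ / 3.7416045×10⁻⁵ = 102.10 K
T = 22.6 + 102.10 = 124.70 °C

T = 125 °C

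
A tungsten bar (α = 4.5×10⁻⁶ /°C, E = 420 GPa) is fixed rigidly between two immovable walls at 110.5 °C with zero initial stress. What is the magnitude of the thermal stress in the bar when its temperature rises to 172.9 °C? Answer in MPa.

σ = 118 MPa

Fully constrained: the free strain ε = αΔT is blocked, so σ = Eε = EαΔT.
|ΔT| = 62.4 K
σ = 420×10⁹ × 4.5×10⁻⁶ × 62.4 = 1.18×10⁸ Pa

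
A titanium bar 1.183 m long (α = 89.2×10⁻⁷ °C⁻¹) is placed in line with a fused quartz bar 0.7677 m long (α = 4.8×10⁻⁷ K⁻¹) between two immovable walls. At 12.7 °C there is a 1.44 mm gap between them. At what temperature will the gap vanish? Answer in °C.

α₁L₁ = 1.055236×10⁻⁵ m/K, α₂L₂ = 3.68496×10⁻⁷ m/K → total 1.0920856×10⁻⁵ m/K
ΔT = g/(α₁L₁+α₂L₂) = 1.44×10⁻³ / 1.0920856×10⁻⁵ = 131.86 K
T = 12.7 + 131.86 = 144.56 °C

T = 145 °C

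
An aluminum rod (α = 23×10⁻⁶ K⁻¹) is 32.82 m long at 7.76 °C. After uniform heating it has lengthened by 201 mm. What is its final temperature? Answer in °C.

T = 274 °C

ΔL = αL₀ΔT ⇒ ΔT = ΔL / (αL₀)
ΔT = 201×10⁻³ m / (23×10⁻⁶ × 32.82 m) = 266.27 K
T = 7.76 + 266.27 = 274.03 °C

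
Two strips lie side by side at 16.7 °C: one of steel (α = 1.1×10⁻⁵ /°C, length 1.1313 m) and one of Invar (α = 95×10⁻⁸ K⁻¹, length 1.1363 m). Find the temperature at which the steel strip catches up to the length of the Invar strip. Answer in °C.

L₁(1 + α₁ΔT) = L₂(1 + α₂ΔT) ⇒ ΔT = (L₂ − L₁)/(α₁L₁ − α₂L₂)
L₂ − L₁ = 1.1363 − 1.1313 = 5.00×10⁻³ m
α₁L₁ − α₂L₂ = 1.1×10⁻⁵×1.1313 − 95×10⁻⁸×1.1363 = 1.1364815×10⁻⁵ m/K
ΔT = 5.00×10⁻³ / 1.1364815×10⁻⁵ = 439.954 K
T = 16.7 + 439.954 = 456.654 °C

T = 456.7 °C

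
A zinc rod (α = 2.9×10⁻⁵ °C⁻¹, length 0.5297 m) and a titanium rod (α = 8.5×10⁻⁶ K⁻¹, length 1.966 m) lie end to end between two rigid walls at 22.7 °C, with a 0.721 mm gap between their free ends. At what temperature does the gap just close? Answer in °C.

T = 45.2 °C

α₁L₁ = 1.53613×10⁻⁵ m/K, α₂L₂ = 1.6711×10⁻⁵ m/K → total 3.20723×10⁻⁵ m/K
ΔT = g/(α₁L₁+α₂L₂) = 7.21×10⁻⁴ / 3.20723×10⁻⁵ = 22.480 K
T = 22.7 + 22.480 = 45.180 °C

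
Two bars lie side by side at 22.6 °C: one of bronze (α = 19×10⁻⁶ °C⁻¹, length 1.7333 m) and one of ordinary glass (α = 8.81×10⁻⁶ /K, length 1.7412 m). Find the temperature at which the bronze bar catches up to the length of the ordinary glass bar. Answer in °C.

T = 471.6 °C

Equal length when α₁L₁ΔT − α₂L₂ΔT = L₂ − L₁ = 7.90×10⁻³ m
α₁L₁ = 3.29327×10⁻⁵, α₂L₂ = 1.5339972×10⁻⁵ → Δ(αL) = 1.7592728×10⁻⁵ m/K
ΔT = 7.90×10⁻³ / 1.7592728×10⁻⁵ = 449.049 K, so T = 22.6 + 449.049 = 471.649 °C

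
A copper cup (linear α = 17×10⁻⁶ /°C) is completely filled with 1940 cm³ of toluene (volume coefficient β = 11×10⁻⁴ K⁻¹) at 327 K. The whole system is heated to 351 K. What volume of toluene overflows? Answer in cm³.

The cup also expands: β_container ≈ 3α = 5.1×10⁻⁵ /K
Net overflow = V₀(β_liq − 3α_cont)ΔT
β − 3α = 1.10×10⁻³ − 5.1×10⁻⁵ = 1.049×10⁻³ /K; ΔT = 24 K
ΔV = 1940 × 1.049×10⁻³ × 24 = 48.8 cm³

48.8 cm³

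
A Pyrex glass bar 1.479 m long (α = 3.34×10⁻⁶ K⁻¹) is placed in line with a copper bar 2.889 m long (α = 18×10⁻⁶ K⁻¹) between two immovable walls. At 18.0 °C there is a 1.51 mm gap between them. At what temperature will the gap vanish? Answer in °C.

α₁L₁ = 4.93986×10⁻⁶ m/K, α₂L₂ = 5.2002×10⁻⁵ m/K → total 5.694186×10⁻⁵ m/K
ΔT = g/(α₁L₁+α₂L₂) = 1.51×10⁻³ / 5.694186×10⁻⁵ = 26.518 K
T = 18.0 + 26.518 = 44.518 °C

T = 44.5 °C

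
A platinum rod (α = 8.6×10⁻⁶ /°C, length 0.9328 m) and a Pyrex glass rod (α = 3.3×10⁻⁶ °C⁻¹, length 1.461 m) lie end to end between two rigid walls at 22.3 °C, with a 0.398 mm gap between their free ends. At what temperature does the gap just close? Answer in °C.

T = 53.3 °C

α₁L₁ = 8.02208×10⁻⁶ m/K, α₂L₂ = 4.8213×10⁻⁶ m/K → total 1.284338×10⁻⁵ m/K
ΔT = g/(α₁L₁+α₂L₂) = 3.98×10⁻⁴ / 1.284338×10⁻⁵ = 30.989 K
T = 22.3 + 30.989 = 53.289 °C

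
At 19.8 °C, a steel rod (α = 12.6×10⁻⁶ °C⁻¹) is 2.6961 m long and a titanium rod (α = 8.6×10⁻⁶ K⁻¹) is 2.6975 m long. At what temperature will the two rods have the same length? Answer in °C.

T = 149.8 °C

Equal length when α₁L₁ΔT − α₂L₂ΔT = L₂ − L₁ = 1.40×10⁻³ m
α₁L₁ = 3.397086×10⁻⁵, α₂L₂ = 2.31985×10⁻⁵ → Δ(αL) = 1.077236×10⁻⁵ m/K
ΔT = 1.40×10⁻³ / 1.077236×10⁻⁵ = 129.962 K, so T = 19.8 + 129.962 = 149.762 °C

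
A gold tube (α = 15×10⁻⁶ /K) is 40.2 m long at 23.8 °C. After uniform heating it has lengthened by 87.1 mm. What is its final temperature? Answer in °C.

ΔL = αL₀ΔT ⇒ ΔT = ΔL / (αL₀)
ΔT = 87.1×10⁻³ m / (15×10⁻⁶ × 40.2 m) = 144.44 K
T = 23.8 + 144.44 = 168.24 °C

T = 168 °C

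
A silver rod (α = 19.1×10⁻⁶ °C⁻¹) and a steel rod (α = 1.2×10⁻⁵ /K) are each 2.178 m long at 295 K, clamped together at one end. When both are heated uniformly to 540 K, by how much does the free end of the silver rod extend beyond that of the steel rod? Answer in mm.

ΔT = 245 K
silver: ΔL = 19.1×10⁻⁶ × 2.178 m × 245 = 1.0192×10⁻² m = 10.192 mm
steel: ΔL = 1.2×10⁻⁵ × 2.178 m × 245 = 6.4033×10⁻³ m = 6.4033 mm
difference = 10.192 − 6.4033 = 3.7887 mm

3.79 mm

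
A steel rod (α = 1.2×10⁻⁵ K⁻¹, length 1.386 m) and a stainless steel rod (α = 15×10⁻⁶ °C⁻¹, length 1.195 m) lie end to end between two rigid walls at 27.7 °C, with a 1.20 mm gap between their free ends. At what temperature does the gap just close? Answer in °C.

Gap closes when ΔL₁ + ΔL₂ = 1.20 mm = 1.20×10⁻³ m
(α₁L₁ + α₂L₂)ΔT = g
α₁L₁ + α₂L₂ = 1.2×10⁻⁵×1.386 + 15×10⁻⁶×1.195 = 3.4557×10⁻⁵ m/K
ΔT = 1.20×10⁻³ / 3.4557×10⁻⁵ = 34.725 K
T = 27.7 + 34.725 = 62.425 °C

T = 62.4 °C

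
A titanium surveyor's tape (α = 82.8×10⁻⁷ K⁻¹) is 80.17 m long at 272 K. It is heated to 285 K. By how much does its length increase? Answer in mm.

ΔL = 8.63 mm

|ΔT| = |285 − 272| = 13 K
ΔL = αL₀ΔT = (82.8×10⁻⁷)(80.17)(13) = 8.63×10⁻³ m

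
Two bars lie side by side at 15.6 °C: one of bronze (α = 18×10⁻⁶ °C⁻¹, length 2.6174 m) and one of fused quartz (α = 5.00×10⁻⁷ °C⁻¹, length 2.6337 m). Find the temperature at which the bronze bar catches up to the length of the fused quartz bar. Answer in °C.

T = 371.5 °C

L₁(1 + α₁ΔT) = L₂(1 + α₂ΔT) ⇒ ΔT = (L₂ − L₁)/(α₁L₁ − α₂L₂)
L₂ − L₁ = 2.6337 − 2.6174 = 1.63×10⁻² m
α₁L₁ − α₂L₂ = 18×10⁻⁶×2.6174 − 5.00×10⁻⁷×2.6337 = 4.579635×10⁻⁵ m/K
ΔT = 1.63×10⁻² / 4.579635×10⁻⁵ = 355.924 K
T = 15.6 + 355.924 = 371.524 °C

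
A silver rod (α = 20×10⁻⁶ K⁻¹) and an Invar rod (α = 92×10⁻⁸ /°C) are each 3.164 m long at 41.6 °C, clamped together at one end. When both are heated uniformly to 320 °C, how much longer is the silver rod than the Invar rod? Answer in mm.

16.8 mm

ΔT = 278.4 K
silver: ΔL = 20×10⁻⁶ × 3.164 m × 278.4 = 1.7617×10⁻² m = 17.617 mm
Invar: ΔL = 92×10⁻⁸ × 3.164 m × 278.4 = 8.1039×10⁻⁴ m = 0.81039 mm
difference = 17.617 − 0.81039 = 16.80661 mm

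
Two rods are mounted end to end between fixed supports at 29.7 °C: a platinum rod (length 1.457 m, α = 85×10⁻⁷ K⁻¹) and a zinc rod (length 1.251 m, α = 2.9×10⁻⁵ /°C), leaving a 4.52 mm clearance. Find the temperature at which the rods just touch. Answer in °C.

T = 123 °C

Gap closes when ΔL₁ + ΔL₂ = 4.52 mm = 4.52×10⁻³ m
(α₁L₁ + α₂L₂)ΔT = g
α₁L₁ + α₂L₂ = 85×10⁻⁷×1.457 + 2.9×10⁻⁵×1.251 = 4.86635×10⁻⁵ m/K
ΔT = 4.52×10⁻³ / 4.86635×10⁻⁵ = 92.88 K
T = 29.7 + 92.88 = 122.58 °C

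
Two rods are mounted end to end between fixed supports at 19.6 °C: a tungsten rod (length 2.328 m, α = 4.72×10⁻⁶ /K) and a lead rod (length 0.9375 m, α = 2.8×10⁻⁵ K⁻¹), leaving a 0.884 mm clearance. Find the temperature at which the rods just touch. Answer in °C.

α₁L₁ = 1.098816×10⁻⁵ m/K, α₂L₂ = 2.625×10⁻⁵ m/K → total 3.723816×10⁻⁵ m/K
ΔT = g/(α₁L₁+α₂L₂) = 8.84×10⁻⁴ / 3.723816×10⁻⁵ = 23.739 K
T = 19.6 + 23.739 = 43.339 °C

T = 43.3 °C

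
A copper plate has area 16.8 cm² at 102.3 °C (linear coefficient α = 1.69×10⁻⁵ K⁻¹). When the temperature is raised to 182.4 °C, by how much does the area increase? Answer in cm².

Area coefficient ≈ 2α; |ΔT| = 80.1 K
ΔA = 2αA₀ΔT = 2(1.69×10⁻⁵)(16.8)(80.1) = 0.0455 cm²

ΔA = 0.0455 cm²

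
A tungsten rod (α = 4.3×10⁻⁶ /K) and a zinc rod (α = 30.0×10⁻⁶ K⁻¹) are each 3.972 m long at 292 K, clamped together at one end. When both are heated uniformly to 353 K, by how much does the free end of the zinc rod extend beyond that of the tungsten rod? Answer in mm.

6.23 mm

ΔT = 61 K
tungsten: ΔL = 4.3×10⁻⁶ × 3.972 m × 61 = 1.0419×10⁻³ m = 1.0419 mm
zinc: ΔL = 30.0×10⁻⁶ × 3.972 m × 61 = 7.2688×10⁻³ m = 7.2688 mm
difference = 7.2688 − 1.0419 = 6.2269 mm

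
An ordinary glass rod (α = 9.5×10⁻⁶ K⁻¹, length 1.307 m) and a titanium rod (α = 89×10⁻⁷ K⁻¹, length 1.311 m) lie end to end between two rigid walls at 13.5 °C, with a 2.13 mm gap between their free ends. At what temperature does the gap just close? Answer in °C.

T = 102 °C

Gap closes when ΔL₁ + ΔL₂ = 2.13 mm = 2.13×10⁻³ m
(α₁L₁ + α₂L₂)ΔT = g
α₁L₁ + α₂L₂ = 9.5×10⁻⁶×1.307 + 89×10⁻⁷×1.311 = 2.40844×10⁻⁵ m/K
ΔT = 2.13×10⁻³ / 2.40844×10⁻⁵ = 88.44 K
T = 13.5 + 88.44 = 101.94 °C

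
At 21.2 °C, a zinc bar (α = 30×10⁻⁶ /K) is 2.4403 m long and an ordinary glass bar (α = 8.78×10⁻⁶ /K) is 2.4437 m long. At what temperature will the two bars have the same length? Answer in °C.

T = 86.90 °C

L₁(1 + α₁ΔT) = L₂(1 + α₂ΔT) ⇒ ΔT = (L₂ − L₁)/(α₁L₁ − α₂L₂)
L₂ − L₁ = 2.4437 − 2.4403 = 3.40×10⁻³ m
α₁L₁ − α₂L₂ = 30×10⁻⁶×2.4403 − 8.78×10⁻⁶×2.4437 = 5.1753314×10⁻⁵ m/K
ΔT = 3.40×10⁻³ / 5.1753314×10⁻⁵ = 65.6963 K
T = 21.2 + 65.6963 = 86.8963 °C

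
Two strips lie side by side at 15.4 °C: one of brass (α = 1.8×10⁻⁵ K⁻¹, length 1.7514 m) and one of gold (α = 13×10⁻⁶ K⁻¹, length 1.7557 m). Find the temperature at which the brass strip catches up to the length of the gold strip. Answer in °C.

T = 509.6 °C

Equal length when α₁L₁ΔT − α₂L₂ΔT = L₂ − L₁ = 4.30×10⁻³ m
α₁L₁ = 3.15252×10⁻⁵, α₂L₂ = 2.28241×10⁻⁵ → Δ(αL) = 8.7011×10⁻⁶ m/K
ΔT = 4.30×10⁻³ / 8.7011×10⁻⁶ = 494.190 K, so T = 15.4 + 494.190 = 509.590 °C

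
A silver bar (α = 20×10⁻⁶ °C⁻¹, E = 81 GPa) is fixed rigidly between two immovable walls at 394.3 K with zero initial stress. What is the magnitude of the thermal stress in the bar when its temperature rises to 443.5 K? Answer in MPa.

Fully constrained: the free strain ε = αΔT is blocked, so σ = Eε = EαΔT.
|ΔT| = 49.2 K
σ = 81.0×10⁹ × 20×10⁻⁶ × 49.2 = 7.97×10⁷ Pa

σ = 79.7 MPa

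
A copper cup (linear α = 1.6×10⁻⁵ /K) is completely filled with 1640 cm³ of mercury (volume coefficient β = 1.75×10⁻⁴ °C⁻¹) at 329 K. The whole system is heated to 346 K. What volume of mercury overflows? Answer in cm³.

3.54 cm³

The cup also expands: β_container ≈ 3α = 4.8×10⁻⁵ /K
Net overflow = V₀(β_liq − 3α_cont)ΔT
β − 3α = 1.75×10⁻⁴ − 4.8×10⁻⁵ = 1.27×10⁻⁴ /K; ΔT = 17 K
ΔV = 1640 × 1.27×10⁻⁴ × 17 = 3.54 cm³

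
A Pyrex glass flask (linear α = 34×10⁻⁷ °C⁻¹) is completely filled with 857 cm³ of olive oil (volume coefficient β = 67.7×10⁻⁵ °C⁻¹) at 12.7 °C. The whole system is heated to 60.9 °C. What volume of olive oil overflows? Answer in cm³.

27.5 cm³

The flask also expands: β_container ≈ 3α = 1.02×10⁻⁵ /K
Net overflow = V₀(β_liq − 3α_cont)ΔT
β − 3α = 6.77×10⁻⁴ − 1.02×10⁻⁵ = 6.668×10⁻⁴ /K; ΔT = 48.2 K
ΔV = 857 × 6.668×10⁻⁴ × 48.2 = 27.5 cm³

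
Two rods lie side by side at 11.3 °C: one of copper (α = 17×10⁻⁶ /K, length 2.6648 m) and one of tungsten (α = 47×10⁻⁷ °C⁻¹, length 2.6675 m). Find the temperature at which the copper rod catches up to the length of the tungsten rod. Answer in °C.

L₁(1 + α₁ΔT) = L₂(1 + α₂ΔT) ⇒ ΔT = (L₂ − L₁)/(α₁L₁ − α₂L₂)
L₂ − L₁ = 2.6675 − 2.6648 = 2.70×10⁻³ m
α₁L₁ − α₂L₂ = 17×10⁻⁶×2.6648 − 47×10⁻⁷×2.6675 = 3.276435×10⁻⁵ m/K
ΔT = 2.70×10⁻³ / 3.276435×10⁻⁵ = 82.4066 K
T = 11.3 + 82.4066 = 93.7066 °C

T = 93.71 °C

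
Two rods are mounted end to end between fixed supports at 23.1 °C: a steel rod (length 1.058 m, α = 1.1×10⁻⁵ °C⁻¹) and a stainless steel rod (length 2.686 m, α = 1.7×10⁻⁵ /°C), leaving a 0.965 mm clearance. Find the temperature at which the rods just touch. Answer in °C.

T = 39.9 °C

Gap closes when ΔL₁ + ΔL₂ = 0.965 mm = 9.65×10⁻⁴ m
(α₁L₁ + α₂L₂)ΔT = g
α₁L₁ + α₂L₂ = 1.1×10⁻⁵×1.058 + 1.7×10⁻⁵×2.686 = 5.73×10⁻⁵ m/K
ΔT = 9.65×10⁻⁴ / 5.73×10⁻⁵ = 16.841 K
T = 23.1 + 16.841 = 39.941 °C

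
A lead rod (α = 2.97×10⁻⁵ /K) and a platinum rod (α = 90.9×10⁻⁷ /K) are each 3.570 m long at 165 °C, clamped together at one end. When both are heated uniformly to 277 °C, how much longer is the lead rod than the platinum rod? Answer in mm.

8.24 mm

ΔT = 112 K
lead: ΔL = 2.97×10⁻⁵ × 3.570 m × 112 = 1.1875×10⁻² m = 11.875 mm
platinum: ΔL = 90.9×10⁻⁷ × 3.570 m × 112 = 3.6345×10⁻³ m = 3.6345 mm
difference = 11.875 − 3.6345 = 8.2405 mm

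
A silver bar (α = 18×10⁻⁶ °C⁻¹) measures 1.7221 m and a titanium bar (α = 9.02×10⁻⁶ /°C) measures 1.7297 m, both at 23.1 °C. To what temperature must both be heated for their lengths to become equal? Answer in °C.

T = 516.7 °C

L₁(1 + α₁ΔT) = L₂(1 + α₂ΔT) ⇒ ΔT = (L₂ − L₁)/(α₁L₁ − α₂L₂)
L₂ − L₁ = 1.7297 − 1.7221 = 7.60×10⁻³ m
α₁L₁ − α₂L₂ = 18×10⁻⁶×1.7221 − 9.02×10⁻⁶×1.7297 = 1.5395906×10⁻⁵ m/K
ΔT = 7.60×10⁻³ / 1.5395906×10⁻⁵ = 493.638 K
T = 23.1 + 493.638 = 516.738 °C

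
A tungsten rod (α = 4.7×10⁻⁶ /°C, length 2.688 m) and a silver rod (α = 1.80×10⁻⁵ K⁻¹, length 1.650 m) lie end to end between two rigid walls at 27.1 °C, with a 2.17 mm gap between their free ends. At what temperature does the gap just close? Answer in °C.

T = 78.4 °C

α₁L₁ = 1.26336×10⁻⁵ m/K, α₂L₂ = 2.970×10⁻⁵ m/K → total 4.23336×10⁻⁵ m/K
ΔT = g/(α₁L₁+α₂L₂) = 2.17×10⁻³ / 4.23336×10⁻⁵ = 51.260 K
T = 27.1 + 51.260 = 78.360 °C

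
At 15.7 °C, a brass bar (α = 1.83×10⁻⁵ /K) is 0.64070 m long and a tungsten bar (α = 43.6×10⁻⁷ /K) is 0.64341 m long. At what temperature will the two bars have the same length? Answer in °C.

T = 319.5 °C

L₁(1 + α₁ΔT) = L₂(1 + α₂ΔT) ⇒ ΔT = (L₂ − L₁)/(α₁L₁ − α₂L₂)
L₂ − L₁ = 0.64341 − 0.64070 = 2.71×10⁻³ m
α₁L₁ − α₂L₂ = 1.83×10⁻⁵×0.64070 − 43.6×10⁻⁷×0.64341 = 8.9195424×10⁻⁶ m/K
ΔT = 2.71×10⁻³ / 8.9195424×10⁻⁶ = 303.827 K
T = 15.7 + 303.827 = 319.527 °C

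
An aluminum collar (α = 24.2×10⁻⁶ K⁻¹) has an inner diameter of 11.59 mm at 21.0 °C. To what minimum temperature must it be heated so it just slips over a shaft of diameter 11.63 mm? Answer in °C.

T = 164 °C

Required Δd = 11.63 − 11.59 = 0.04 mm
Δd = αd₀ΔT ⇒ ΔT = Δd/(αd₀) = 0.04 / (24.2×10⁻⁶ × 11.59) = 142.61 K
T_min = 21.0 + 142.61 = 163.61 °C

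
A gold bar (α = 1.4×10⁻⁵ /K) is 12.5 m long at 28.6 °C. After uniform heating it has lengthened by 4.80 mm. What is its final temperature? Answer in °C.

ΔL = αL₀ΔT ⇒ ΔT = ΔL / (αL₀)
ΔT = 4.80×10⁻³ m / (1.4×10⁻⁵ × 12.5 m) = 27.429 K
T = 28.6 + 27.429 = 56.029 °C

T = 56.0 °C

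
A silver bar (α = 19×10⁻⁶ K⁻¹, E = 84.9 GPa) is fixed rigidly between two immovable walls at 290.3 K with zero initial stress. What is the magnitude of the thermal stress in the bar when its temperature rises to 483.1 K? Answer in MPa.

σ = 311 MPa

Fully constrained: the free strain ε = αΔT is blocked, so σ = Eε = EαΔT.
|ΔT| = 192.8 K
σ = 84.9×10⁹ × 19×10⁻⁶ × 192.8 = 3.11×10⁸ Pa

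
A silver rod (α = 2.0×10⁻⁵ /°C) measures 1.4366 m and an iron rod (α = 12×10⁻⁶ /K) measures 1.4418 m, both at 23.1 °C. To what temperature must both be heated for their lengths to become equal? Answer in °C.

T = 478.0 °C

Equal length when α₁L₁ΔT − α₂L₂ΔT = L₂ − L₁ = 5.20×10⁻³ m
α₁L₁ = 2.8732×10⁻⁵, α₂L₂ = 1.73016×10⁻⁵ → Δ(αL) = 1.14304×10⁻⁵ m/K
ΔT = 5.20×10⁻³ / 1.14304×10⁻⁵ = 454.927 K, so T = 23.1 + 454.927 = 478.027 °C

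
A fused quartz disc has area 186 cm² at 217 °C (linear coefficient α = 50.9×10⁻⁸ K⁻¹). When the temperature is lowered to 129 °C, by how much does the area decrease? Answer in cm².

Area coefficient ≈ 2α; |ΔT| = 88 K
ΔA = 2αA₀ΔT = 2(50.9×10⁻⁸)(186)(88) = 0.0167 cm²

ΔA = 0.0167 cm²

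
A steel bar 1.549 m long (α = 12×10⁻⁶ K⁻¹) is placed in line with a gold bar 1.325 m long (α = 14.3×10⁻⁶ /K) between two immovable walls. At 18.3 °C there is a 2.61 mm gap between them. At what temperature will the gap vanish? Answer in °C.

T = 87.8 °C

Gap closes when ΔL₁ + ΔL₂ = 2.61 mm = 2.61×10⁻³ m
(α₁L₁ + α₂L₂)ΔT = g
α₁L₁ + α₂L₂ = 12×10⁻⁶×1.549 + 14.3×10⁻⁶×1.325 = 3.75355×10⁻⁵ m/K
ΔT = 2.61×10⁻³ / 3.75355×10⁻⁵ = 69.534 K
T = 18.3 + 69.534 = 87.834 °C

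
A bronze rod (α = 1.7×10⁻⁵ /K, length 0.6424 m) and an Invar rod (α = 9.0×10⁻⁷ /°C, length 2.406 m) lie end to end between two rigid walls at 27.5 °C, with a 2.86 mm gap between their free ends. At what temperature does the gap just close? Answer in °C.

α₁L₁ = 1.09208×10⁻⁵ m/K, α₂L₂ = 2.1654×10⁻⁶ m/K → total 1.30862×10⁻⁵ m/K
ΔT = g/(α₁L₁+α₂L₂) = 2.86×10⁻³ / 1.30862×10⁻⁵ = 218.55 K
T = 27.5 + 218.55 = 246.05 °C

T = 246 °C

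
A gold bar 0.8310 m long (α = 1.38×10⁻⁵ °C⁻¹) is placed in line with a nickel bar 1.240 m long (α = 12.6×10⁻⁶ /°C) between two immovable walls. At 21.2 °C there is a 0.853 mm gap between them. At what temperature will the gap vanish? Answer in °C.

α₁L₁ = 1.14678×10⁻⁵ m/K, α₂L₂ = 1.5624×10⁻⁵ m/K → total 2.70918×10⁻⁵ m/K
ΔT = g/(α₁L₁+α₂L₂) = 8.53×10⁻⁴ / 2.70918×10⁻⁵ = 31.486 K
T = 21.2 + 31.486 = 52.686 °C

T = 52.7 °C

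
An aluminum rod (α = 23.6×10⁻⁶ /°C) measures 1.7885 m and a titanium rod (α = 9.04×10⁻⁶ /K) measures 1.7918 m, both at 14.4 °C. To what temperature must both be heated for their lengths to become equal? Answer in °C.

Equal length when α₁L₁ΔT − α₂L₂ΔT = L₂ − L₁ = 3.30×10⁻³ m
α₁L₁ = 4.22086×10⁻⁵, α₂L₂ = 1.6197872×10⁻⁵ → Δ(αL) = 2.6010728×10⁻⁵ m/K
ΔT = 3.30×10⁻³ / 2.6010728×10⁻⁵ = 126.871 K, so T = 14.4 + 126.871 = 141.271 °C

T = 141.3 °C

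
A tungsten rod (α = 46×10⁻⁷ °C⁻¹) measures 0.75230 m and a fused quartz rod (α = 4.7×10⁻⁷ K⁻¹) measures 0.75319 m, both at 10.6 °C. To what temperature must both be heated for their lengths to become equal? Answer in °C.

Equal length when α₁L₁ΔT − α₂L₂ΔT = L₂ − L₁ = 8.90×10⁻⁴ m
α₁L₁ = 3.46058×10⁻⁶, α₂L₂ = 3.539993×10⁻⁷ → Δ(αL) = 3.1065807×10⁻⁶ m/K
ΔT = 8.90×10⁻⁴ / 3.1065807×10⁻⁶ = 286.489 K, so T = 10.6 + 286.489 = 297.089 °C

T = 297.1 °C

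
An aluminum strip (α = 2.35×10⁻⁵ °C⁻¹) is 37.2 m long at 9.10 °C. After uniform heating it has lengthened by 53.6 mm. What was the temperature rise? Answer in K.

ΔL = αL₀ΔT ⇒ ΔT = ΔL / (αL₀)
ΔT = 53.6×10⁻³ m / (2.35×10⁻⁵ × 37.2 m) = 61.313 K

ΔT = 61.3 K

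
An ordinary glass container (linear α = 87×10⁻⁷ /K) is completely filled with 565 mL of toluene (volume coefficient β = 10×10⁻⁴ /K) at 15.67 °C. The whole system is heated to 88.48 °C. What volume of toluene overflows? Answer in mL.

The container also expands: β_container ≈ 3α = 2.61×10⁻⁵ /K
Net overflow = V₀(β_liq − 3α_cont)ΔT
β − 3α = 1.00×10⁻³ − 2.61×10⁻⁵ = 9.739×10⁻⁴ /K; ΔT = 72.81 K
ΔV = 565 × 9.739×10⁻⁴ × 72.81 = 40.1 mL

40.1 mL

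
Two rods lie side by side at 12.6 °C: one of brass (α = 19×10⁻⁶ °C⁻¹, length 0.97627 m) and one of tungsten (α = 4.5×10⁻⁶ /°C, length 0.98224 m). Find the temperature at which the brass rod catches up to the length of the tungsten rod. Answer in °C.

L₁(1 + α₁ΔT) = L₂(1 + α₂ΔT) ⇒ ΔT = (L₂ − L₁)/(α₁L₁ − α₂L₂)
L₂ − L₁ = 0.98224 − 0.97627 = 5.97×10⁻³ m
α₁L₁ − α₂L₂ = 19×10⁻⁶×0.97627 − 4.5×10⁻⁶×0.98224 = 1.412905×10⁻⁵ m/K
ΔT = 5.97×10⁻³ / 1.412905×10⁻⁵ = 422.534 K
T = 12.6 + 422.534 = 435.134 °C

T = 435.1 °C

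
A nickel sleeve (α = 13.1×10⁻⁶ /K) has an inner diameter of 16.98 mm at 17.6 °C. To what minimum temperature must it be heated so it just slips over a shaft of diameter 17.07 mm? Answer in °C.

Required Δd = 17.07 − 16.98 = 0.09 mm
Δd = αd₀ΔT ⇒ ΔT = Δd/(αd₀) = 0.09 / (13.1×10⁻⁶ × 16.98) = 404.61 K
T_min = 17.6 + 404.61 = 422.21 °C

T = 422 °C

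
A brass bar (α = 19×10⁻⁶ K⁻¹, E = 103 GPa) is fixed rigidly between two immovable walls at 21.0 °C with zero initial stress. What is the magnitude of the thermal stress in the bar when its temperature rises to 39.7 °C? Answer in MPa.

Fully constrained: the free strain ε = αΔT is blocked, so σ = Eε = EαΔT.
|ΔT| = 18.7 K
σ = 103×10⁹ × 19×10⁻⁶ × 18.7 = 3.66×10⁷ Pa

σ = 36.6 MPa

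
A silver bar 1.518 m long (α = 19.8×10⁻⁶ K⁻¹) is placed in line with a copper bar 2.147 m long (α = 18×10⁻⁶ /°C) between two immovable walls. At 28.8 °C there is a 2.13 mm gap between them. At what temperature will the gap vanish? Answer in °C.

T = 59.8 °C

α₁L₁ = 3.00564×10⁻⁵ m/K, α₂L₂ = 3.8646×10⁻⁵ m/K → total 6.87024×10⁻⁵ m/K
ΔT = g/(α₁L₁+α₂L₂) = 2.13×10⁻³ / 6.87024×10⁻⁵ = 31.003 K
T = 28.8 + 31.003 = 59.803 °C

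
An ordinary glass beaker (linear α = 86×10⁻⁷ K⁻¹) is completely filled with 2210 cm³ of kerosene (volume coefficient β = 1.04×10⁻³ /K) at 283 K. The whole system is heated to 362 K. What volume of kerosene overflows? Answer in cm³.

177 cm³

The beaker also expands: β_container ≈ 3α = 2.58×10⁻⁵ /K
Net overflow = V₀(β_liq − 3α_cont)ΔT
β − 3α = 1.04×10⁻³ − 2.58×10⁻⁵ = 1.0142×10⁻³ /K; ΔT = 79 K
ΔV = 2210 × 1.0142×10⁻³ × 79 = 177 cm³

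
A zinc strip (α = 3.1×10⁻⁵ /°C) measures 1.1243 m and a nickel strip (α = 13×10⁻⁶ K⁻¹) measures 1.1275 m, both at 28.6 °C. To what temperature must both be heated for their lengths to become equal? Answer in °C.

L₁(1 + α₁ΔT) = L₂(1 + α₂ΔT) ⇒ ΔT = (L₂ − L₁)/(α₁L₁ − α₂L₂)
L₂ − L₁ = 1.1275 − 1.1243 = 3.20×10⁻³ m
α₁L₁ − α₂L₂ = 3.1×10⁻⁵×1.1243 − 13×10⁻⁶×1.1275 = 2.01958×10⁻⁵ m/K
ΔT = 3.20×10⁻³ / 2.01958×10⁻⁵ = 158.449 K
T = 28.6 + 158.449 = 187.049 °C

T = 187.0 °C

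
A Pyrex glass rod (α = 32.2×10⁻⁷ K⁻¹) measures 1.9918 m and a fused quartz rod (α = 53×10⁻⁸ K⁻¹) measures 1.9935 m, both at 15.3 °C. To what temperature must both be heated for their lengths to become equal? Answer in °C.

T = 332.6 °C

Equal length when α₁L₁ΔT − α₂L₂ΔT = L₂ − L₁ = 1.70×10⁻³ m
α₁L₁ = 6.413596×10⁻⁶, α₂L₂ = 1.056555×10⁻⁶ → Δ(αL) = 5.357041×10⁻⁶ m/K
ΔT = 1.70×10⁻³ / 5.357041×10⁻⁶ = 317.339 K, so T = 15.3 + 317.339 = 332.639 °C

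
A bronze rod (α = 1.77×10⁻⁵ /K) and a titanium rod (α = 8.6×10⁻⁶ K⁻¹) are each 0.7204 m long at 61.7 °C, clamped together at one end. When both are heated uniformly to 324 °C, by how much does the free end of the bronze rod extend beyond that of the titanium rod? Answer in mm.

1.72 mm

ΔT = 262.3 K
bronze: ΔL = 1.77×10⁻⁵ × 0.7204 m × 262.3 = 3.3446×10⁻³ m = 3.3446 mm
titanium: ΔL = 8.6×10⁻⁶ × 0.7204 m × 262.3 = 1.6251×10⁻³ m = 1.6251 mm
difference = 3.3446 − 1.6251 = 1.7195 mm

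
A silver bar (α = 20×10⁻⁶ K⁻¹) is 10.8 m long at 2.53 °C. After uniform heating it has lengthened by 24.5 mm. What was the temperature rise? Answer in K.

ΔT = 113 K

ΔL = αL₀ΔT ⇒ ΔT = ΔL / (αL₀)
ΔT = 24.5×10⁻³ m / (20×10⁻⁶ × 10.8 m) = 113.43 K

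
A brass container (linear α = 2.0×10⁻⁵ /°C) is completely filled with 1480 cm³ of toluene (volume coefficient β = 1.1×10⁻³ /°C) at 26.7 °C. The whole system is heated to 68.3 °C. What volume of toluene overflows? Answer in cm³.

The container also expands: β_container ≈ 3α = 6.0×10⁻⁵ /K
Net overflow = V₀(β_liq − 3α_cont)ΔT
β − 3α = 1.10×10⁻³ − 6.0×10⁻⁵ = 1.04×10⁻³ /K; ΔT = 41.6 K
ΔV = 1480 × 1.04×10⁻³ × 41.6 = 64.0 cm³

64.0 cm³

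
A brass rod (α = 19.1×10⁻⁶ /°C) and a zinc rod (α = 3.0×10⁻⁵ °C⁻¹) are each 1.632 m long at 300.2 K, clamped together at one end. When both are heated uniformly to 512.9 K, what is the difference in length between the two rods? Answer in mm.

3.78 mm

ΔT = 212.7 K
brass: ΔL = 19.1×10⁻⁶ × 1.632 m × 212.7 = 6.6301×10⁻³ m = 6.6301 mm
zinc: ΔL = 3.0×10⁻⁵ × 1.632 m × 212.7 = 1.0414×10⁻² m = 10.414 mm
difference = 10.414 − 6.6301 = 3.7839 mm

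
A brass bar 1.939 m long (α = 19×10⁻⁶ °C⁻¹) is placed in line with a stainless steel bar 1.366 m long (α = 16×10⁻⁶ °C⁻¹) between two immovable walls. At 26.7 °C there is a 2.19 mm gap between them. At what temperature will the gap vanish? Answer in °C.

T = 64.0 °C

Gap closes when ΔL₁ + ΔL₂ = 2.19 mm = 2.19×10⁻³ m
(α₁L₁ + α₂L₂)ΔT = g
α₁L₁ + α₂L₂ = 19×10⁻⁶×1.939 + 16×10⁻⁶×1.366 = 5.8697×10⁻⁵ m/K
ΔT = 2.19×10⁻³ / 5.8697×10⁻⁵ = 37.310 K
T = 26.7 + 37.310 = 64.010 °C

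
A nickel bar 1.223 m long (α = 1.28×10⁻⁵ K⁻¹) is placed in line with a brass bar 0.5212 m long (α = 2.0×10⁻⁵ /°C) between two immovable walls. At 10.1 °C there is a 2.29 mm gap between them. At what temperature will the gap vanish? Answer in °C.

α₁L₁ = 1.56544×10⁻⁵ m/K, α₂L₂ = 1.0424×10⁻⁵ m/K → total 2.60784×10⁻⁵ m/K
ΔT = g/(α₁L₁+α₂L₂) = 2.29×10⁻³ / 2.60784×10⁻⁵ = 87.812 K
T = 10.1 + 87.812 = 97.912 °C

T = 97.9 °C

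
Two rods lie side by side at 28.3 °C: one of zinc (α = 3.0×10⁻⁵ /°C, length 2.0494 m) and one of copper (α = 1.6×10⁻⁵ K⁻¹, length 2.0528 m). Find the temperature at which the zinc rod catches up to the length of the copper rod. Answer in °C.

T = 147.0 °C

Equal length when α₁L₁ΔT − α₂L₂ΔT = L₂ − L₁ = 3.40×10⁻³ m
α₁L₁ = 6.1482×10⁻⁵, α₂L₂ = 3.28448×10⁻⁵ → Δ(αL) = 2.86372×10⁻⁵ m/K
ΔT = 3.40×10⁻³ / 2.86372×10⁻⁵ = 118.727 K, so T = 28.3 + 118.727 = 147.027 °C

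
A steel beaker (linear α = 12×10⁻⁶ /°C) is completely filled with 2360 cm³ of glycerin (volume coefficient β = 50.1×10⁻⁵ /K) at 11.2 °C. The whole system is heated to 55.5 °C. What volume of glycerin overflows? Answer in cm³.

48.6 cm³

The beaker also expands: β_container ≈ 3α = 3.6×10⁻⁵ /K
Net overflow = V₀(β_liq − 3α_cont)ΔT
β − 3α = 5.01×10⁻⁴ − 3.6×10⁻⁵ = 4.65×10⁻⁴ /K; ΔT = 44.3 K
ΔV = 2360 × 4.65×10⁻⁴ × 44.3 = 48.6 cm³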